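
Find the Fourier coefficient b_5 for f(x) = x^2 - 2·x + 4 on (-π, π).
b_5 = (1/π) ∫_{-π}^{π} f(x)·sin(5x) dx.
Evaluate the integral (use parity and integration by parts as needed): b_5 = -4/5.

Final answer: -4/5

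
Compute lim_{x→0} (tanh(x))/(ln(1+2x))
Both numerator and denominator → 0 as x → 0; this is a 0/0 indeterminate form.
Expand each to leading order near x = 0: numerator ~ x, denominator ~ 2·x.
The limit of the ratio is 1/2.

Final answer: 1/2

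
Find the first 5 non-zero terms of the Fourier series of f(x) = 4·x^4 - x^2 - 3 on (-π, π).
(196 - 32·π^2)·cos(x) + (-13 + 8·π^2)·cos(2·x) + (76/27 - 32·π^2/9)·cos(3·x) + (-1 + 2·π^2)·cos(4·x) - π^2/3 - 3 + 4·π^4/5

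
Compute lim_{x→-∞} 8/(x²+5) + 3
Evaluate the dominant behaviour as x → -∞; each term tends to a finite value or vanishes.
Limit = 3.

Final answer: 3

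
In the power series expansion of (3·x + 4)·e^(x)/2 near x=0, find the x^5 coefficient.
Expand to order 5: (3·x + 4)·e^(x)/2 = 19·x^5/240 + x^4/3 + 13·x^3/12 + 5·x^2/2 + 7·x/2 + 2 + O(x^6).
The coefficient of x^5 is 19/240.

Final answer: 19/240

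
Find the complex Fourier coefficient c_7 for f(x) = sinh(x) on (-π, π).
Compute the real Fourier coefficients first: a_7 = 0, b_7 = 7·sinh(π)/(25·π).
Then c_7 = (a_7 − i·b_7)/2 = -7·i·sinh(π)/(50·π).

Final answer: -7·i·sinh(π)/(50·π)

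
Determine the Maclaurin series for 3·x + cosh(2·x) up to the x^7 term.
4·x^6/45 + 2·x^4/3 + 2·x^2 + 3·x + 1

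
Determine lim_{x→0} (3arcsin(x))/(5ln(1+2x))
Both numerator and denominator → 0 as x → 0; this is a 0/0 indeterminate form.
Expand each to leading order near x = 0: numerator ~ 3·x, denominator ~ 10·x.
The limit of the ratio is 3/10.

Final answer: 3/10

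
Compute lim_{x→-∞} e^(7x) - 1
Evaluate the dominant behaviour as x → -∞; each term tends to a finite value or vanishes.
Limit = -1.

Final answer: -1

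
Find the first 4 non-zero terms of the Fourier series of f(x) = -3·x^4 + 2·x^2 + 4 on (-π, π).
(-152 + 24·π^2)·cos(x) + (11 - 6·π^2)·cos(2·x) + (-8/3 + 8·π^2/3)·cos(3·x) - 3·π^4/5 + 4 + 2·π^2/3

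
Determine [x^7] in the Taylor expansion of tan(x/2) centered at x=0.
Expand to order 7: tan(x/2) = 17·x^7/40320 + x^5/240 + x^3/24 + x/2 + O(x^8).
The coefficient of x^7 is 17/40320.

Final answer: 17/40320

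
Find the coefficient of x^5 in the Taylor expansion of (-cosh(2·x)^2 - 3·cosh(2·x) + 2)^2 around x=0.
Expand to order 5: (-cosh(2·x)^2 - 3·cosh(2·x) + 2)^2 = 388·x^4/3 + 40·x^2 + 4 + O(x^6).
The coefficient of x^5 is 0.

Final answer: 0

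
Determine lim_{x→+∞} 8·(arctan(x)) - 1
Evaluate the dominant behaviour as x → +∞; each term tends to a finite value or vanishes.
Limit = -1 + 4·π.

Final answer: -1 + 4·π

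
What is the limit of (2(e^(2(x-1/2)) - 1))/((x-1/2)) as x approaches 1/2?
Both numerator and denominator → 0 as x → 1/2; this is a 0/0 indeterminate form.
Expand each to leading order near x = 1/2: numerator ~ 4·(x - 1/2), denominator ~ (x - 1/2).
The limit of the ratio is 4.

Final answer: 4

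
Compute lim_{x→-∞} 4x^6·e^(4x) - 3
The product is a 0·∞ indeterminate form at x → -∞.
Rewrite the product as 4x^6 / e^(-4x) (an ∞/∞ form) and apply L'Hôpital, or use the standard hierarchy e^(4|x|) ≫ |x^6| as x → -∞.
The indeterminate product → 0, so the limit = -3.

Final answer: -3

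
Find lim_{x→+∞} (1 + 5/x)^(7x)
As x → +∞: write (1 + 5/x)^(7x) = ((1 + 5/x)^x)^7 → (e^5)^7 = e^35.
Limit = e^(35).

Final answer: e^(35)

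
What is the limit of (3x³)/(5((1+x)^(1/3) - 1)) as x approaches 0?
Both numerator and denominator → 0 as x → 0; this is a 0/0 indeterminate form.
Expand each to leading order near x = 0: numerator ~ 3·x^3, denominator ~ 5·x/3.
The limit of the ratio is 0.

Final answer: 0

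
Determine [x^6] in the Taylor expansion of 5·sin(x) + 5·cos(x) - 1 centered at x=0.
Expand to order 6: 5·sin(x) + 5·cos(x) - 1 = -x^6/144 + x^5/24 + 5·x^4/24 - 5·x^3/6 - 5·x^2/2 + 5·x + 4 + O(x^7).
The coefficient of x^6 is -1/144.

Final answer: -1/144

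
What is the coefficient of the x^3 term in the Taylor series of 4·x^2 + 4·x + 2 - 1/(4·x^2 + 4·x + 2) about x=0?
Expand to order 3: 4·x^2 + 4·x + 2 - 1/(4·x^2 + 4·x + 2) = 3·x^2 + 5·x + 3/2 + O(x^4).
The coefficient of x^3 is 0.

Final answer: 0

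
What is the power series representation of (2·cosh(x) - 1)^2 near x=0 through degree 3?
2·x^2 + 1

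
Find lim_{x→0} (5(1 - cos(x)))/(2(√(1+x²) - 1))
Both numerator and denominator → 0 as x → 0; this is a 0/0 indeterminate form.
Expand each to leading order near x = 0: numerator ~ 5·x^2/2, denominator ~ x^2.
The limit of the ratio is 5/2.

Final answer: 5/2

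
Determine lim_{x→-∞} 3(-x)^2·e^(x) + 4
The product is a 0·∞ indeterminate form at x → -∞.
Rewrite the product as 3(-x)^2 / e^(-x) (an ∞/∞ form) and apply L'Hôpital, or use the standard hierarchy e^(|x|) ≫ |(-x)^2| as x → -∞.
The indeterminate product → 0, so the limit = 4.

Final answer: 4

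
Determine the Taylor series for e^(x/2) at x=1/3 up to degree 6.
e^(1/6) + e^(1/6)·(x - 1/3)/2 + e^(1/6)·(x - 1/3)^2/8 + e^(1/6)·(x - 1/3)^3/48 + e^(1/6)·(x - 1/3)^4/384 + e^(1/6)·(x - 1/3)^5/3840 + e^(1/6)·(x - 1/3)^6/46080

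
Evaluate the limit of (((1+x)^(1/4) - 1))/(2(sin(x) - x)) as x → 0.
Both numerator and denominator → 0 as x → 0; this is a 0/0 indeterminate form.
Expand each to leading order near x = 0: numerator ~ x/4, denominator ~ -x^3/3.
The limit of the ratio is -∞.

Final answer: -∞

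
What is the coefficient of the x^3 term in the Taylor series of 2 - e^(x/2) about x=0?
Expand to order 3: 2 - e^(x/2) = -x^3/48 - x^2/8 - x/2 + 1 + O(x^4).
The coefficient of x^3 is -1/48.

Final answer: -1/48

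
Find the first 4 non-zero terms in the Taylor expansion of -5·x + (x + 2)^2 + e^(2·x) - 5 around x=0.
2·x^4/3 + 4·x^3/3 + 3·x^2 + x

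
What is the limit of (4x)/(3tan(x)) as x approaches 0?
Both numerator and denominator → 0 as x → 0; this is a 0/0 indeterminate form.
Expand each to leading order near x = 0: numerator ~ 4·x, denominator ~ 3·x.
The limit of the ratio is 4/3.

Final answer: 4/3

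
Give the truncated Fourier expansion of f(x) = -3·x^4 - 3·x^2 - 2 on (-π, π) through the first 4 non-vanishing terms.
(-132 + 24·π^2)·cos(x) + (6 - 6·π^2)·cos(2·x) + (-4/9 + 8·π^2/3)·cos(3·x) - 3·π^4/5 - π^2 - 2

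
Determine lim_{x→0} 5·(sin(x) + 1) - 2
Direct substitution at x = 0 gives 3.

Final answer: 3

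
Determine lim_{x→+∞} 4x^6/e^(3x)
This is an ∞/∞ indeterminate form as x → +∞.
The exponential denominator e^(3x) dominates the polynomial numerator (e^x ≫ x^6 as x → ∞), so the quotient → 0.
Limit = 0.

Final answer: 0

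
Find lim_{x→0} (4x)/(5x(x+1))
Both numerator and denominator → 0 as x → 0; this is a 0/0 indeterminate form.
Expand each to leading order near x = 0: numerator ~ 4·x, denominator ~ 5·x.
The limit of the ratio is 4/5.

Final answer: 4/5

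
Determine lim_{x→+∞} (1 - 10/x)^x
As x → +∞: this is the defining limit (1 - 10/x)^x → e^(-10).
Limit = e^(-10).

Final answer: e^(-10)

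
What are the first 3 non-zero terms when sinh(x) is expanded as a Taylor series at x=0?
x^5/120 + x^3/6 + x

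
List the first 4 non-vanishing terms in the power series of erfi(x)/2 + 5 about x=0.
x^5/(10·√(π)) + x^3/(3·√(π)) + x/√(π) + 5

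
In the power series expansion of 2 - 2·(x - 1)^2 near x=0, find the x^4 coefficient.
Expand to order 4: 2 - 2·(x - 1)^2 = -2·x^2 + 4·x + O(x^5).
The coefficient of x^4 is 0.

Final answer: 0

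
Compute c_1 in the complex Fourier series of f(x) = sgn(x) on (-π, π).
Compute the real Fourier coefficients first: a_1 = 0, b_1 = 4/π.
Then c_1 = (a_1 − i·b_1)/2 = -2·i/π.

Final answer: -2·i/π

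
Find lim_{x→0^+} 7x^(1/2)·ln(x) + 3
The product is a 0·∞ indeterminate form at x → 0⁺.
Rewrite the product as 7·ln(x) / x^(-1/2) and apply L'Hôpital, or use the standard hierarchy x^(-1/2) ≫ |ln x| as x → 0⁺.
The indeterminate product → 0, so the limit = 3.

Final answer: 3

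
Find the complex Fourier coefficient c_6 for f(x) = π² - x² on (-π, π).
Compute the real Fourier coefficients first: a_6 = -1/9, b_6 = 0.
Then c_6 = (a_6 − i·b_6)/2 = -1/18.

Final answer: -1/18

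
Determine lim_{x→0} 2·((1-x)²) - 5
Direct substitution at x = 0 gives -3.

Final answer: -3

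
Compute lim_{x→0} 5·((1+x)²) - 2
Direct substitution at x = 0 gives 3.

Final answer: 3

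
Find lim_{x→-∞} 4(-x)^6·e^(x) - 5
The product is a 0·∞ indeterminate form at x → -∞.
Rewrite the product as 4(-x)^6 / e^(-x) (an ∞/∞ form) and apply L'Hôpital, or use the standard hierarchy e^(|x|) ≫ |(-x)^6| as x → -∞.
The indeterminate product → 0, so the limit = -5.

Final answer: -5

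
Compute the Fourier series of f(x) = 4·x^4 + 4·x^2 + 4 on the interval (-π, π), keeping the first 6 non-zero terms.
(176 - 32·π^2)·cos(x) + (-8 + 8·π^2)·cos(2·x) + (16/27 - 32·π^2/9)·cos(3·x) + (1/4 + 2·π^2)·cos(4·x) + (-32·π^2/25 - 208/625)·cos(5·x) + 4 + 4·π^2/3 + 4·π^4/5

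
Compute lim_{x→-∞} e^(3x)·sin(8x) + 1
Evaluate the dominant behaviour as x → -∞; each term tends to a finite value or vanishes.
Limit = 1.

Final answer: 1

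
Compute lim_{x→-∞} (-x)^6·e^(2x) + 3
The product is a 0·∞ indeterminate form at x → -∞.
Rewrite the product as (-x)^6 / e^(-2x) (an ∞/∞ form) and apply L'Hôpital, or use the standard hierarchy e^(2|x|) ≫ |(-x)^6| as x → -∞.
The indeterminate product → 0, so the limit = 3.

Final answer: 3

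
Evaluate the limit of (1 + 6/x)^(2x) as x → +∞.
As x → +∞: write (1 + 6/x)^(2x) = ((1 + 6/x)^x)^2 → (e^6)^2 = e^12.
Limit = e^(12).

Final answer: e^(12)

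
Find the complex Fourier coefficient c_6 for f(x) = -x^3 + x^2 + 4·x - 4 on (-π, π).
Compute the real Fourier coefficients first: a_6 = 1/9, b_6 = -25/18 + π^2/3.
Then c_6 = (a_6 − i·b_6)/2 = 1/18 - i·π^2/6 + 25·i/36.

Final answer: 1/18 - i·π^2/6 + 25·i/36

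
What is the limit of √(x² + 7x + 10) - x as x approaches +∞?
This is an ∞ − ∞ indeterminate form.
Multiply and divide by the conjugate √(x²+7x + 10) + x; the x² terms cancel, leaving (7x + 10)/(√(x²+7x + 10)+x) → 7/2.
Limit = 7/2.

Final answer: 7/2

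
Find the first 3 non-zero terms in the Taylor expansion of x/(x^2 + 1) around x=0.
x^5 - x^3 + x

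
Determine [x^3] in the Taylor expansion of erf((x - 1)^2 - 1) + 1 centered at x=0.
Expand to order 3: erf((x - 1)^2 - 1) + 1 = 16·x^3/(3·√(π)) + 2·x^2/√(π) - 4·x/√(π) + 1 + O(x^4).
The coefficient of x^3 is 16/(3·√(π)).

Final answer: 16/(3·√(π))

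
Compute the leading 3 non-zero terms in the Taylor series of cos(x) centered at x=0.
x^4/24 - x^2/2 + 1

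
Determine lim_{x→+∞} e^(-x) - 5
Evaluate the dominant behaviour as x → +∞; each term tends to a finite value or vanishes.
Limit = -5.

Final answer: -5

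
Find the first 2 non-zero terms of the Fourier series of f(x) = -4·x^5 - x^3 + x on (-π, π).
(-946 - 8·π^4 + 158·π^2)·sin(x) + (-19·π^2 + 55/2 + 4·π^4)·sin(2·x)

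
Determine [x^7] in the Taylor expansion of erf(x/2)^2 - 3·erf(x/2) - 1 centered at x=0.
Expand to order 7: erf(x/2)^2 - 3·erf(x/2) - 1 = x^7/(896·√(π)) + 7·x^6/(360·π) - 3·x^5/(160·√(π)) - x^4/(6·π) + x^3/(4·√(π)) + x^2/π - 3·x/√(π) - 1 + O(x^8).
The coefficient of x^7 is 1/(896·√(π)).

Final answer: 1/(896·√(π))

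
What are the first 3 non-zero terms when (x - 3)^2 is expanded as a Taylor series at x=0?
x^2 - 6·x + 9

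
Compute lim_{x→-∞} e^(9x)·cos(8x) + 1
Evaluate the dominant behaviour as x → -∞; each term tends to a finite value or vanishes.
Limit = 1.

Final answer: 1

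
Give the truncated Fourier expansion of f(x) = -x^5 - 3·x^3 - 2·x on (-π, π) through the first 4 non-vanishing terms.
(-208 - 2·π^4 + 34·π^2)·sin(x) + (-2·π^2 + 5 + π^4)·sin(2·x) + (-2·π^4/3 - 14·π^2/27 - 80/81)·sin(3·x) + (43/64 + 7·π^2/8 + π^4/2)·sin(4·x)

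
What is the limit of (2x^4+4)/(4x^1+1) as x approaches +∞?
This is an ∞/∞ indeterminate form as x → +∞.
Divide numerator and denominator by x^4 and let the lower-order terms vanish; the numerator's degree 4 exceeds the denominator's degree 1, so the quotient diverges.
Limit = ∞.

Final answer: ∞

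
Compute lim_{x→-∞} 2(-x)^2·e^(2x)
This is a 0·∞ indeterminate form at x → -∞.
Rewrite the product as 2(-x)^2 / e^(-2x) (an ∞/∞ form) and apply L'Hôpital, or use the standard hierarchy e^(2|x|) ≫ |(-x)^2| as x → -∞.
The indeterminate product → 0, so the limit = 0.

Final answer: 0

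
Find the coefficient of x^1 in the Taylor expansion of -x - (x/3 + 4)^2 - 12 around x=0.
Expand to order 1: -x - (x/3 + 4)^2 - 12 = -11·x/3 - 28 + O(x^2).
The coefficient of x^1 is -11/3.

Final answer: -11/3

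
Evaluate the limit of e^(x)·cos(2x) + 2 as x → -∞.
Evaluate the dominant behaviour as x → -∞; each term tends to a finite value or vanishes.
Limit = 2.

Final answer: 2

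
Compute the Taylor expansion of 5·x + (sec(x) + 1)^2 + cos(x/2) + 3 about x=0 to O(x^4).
15·x^2/8 + 5·x + 8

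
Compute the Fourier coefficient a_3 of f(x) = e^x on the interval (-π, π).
a_3 = (1/π) ∫_{-π}^{π} f(x)·cos(3x) dx.
Evaluate the integral (use parity and integration by parts as needed): a_3 = (1 - e^(2·π))·e^(-π)/(10·π).

Final answer: (1 - e^(2·π))·e^(-π)/(10·π)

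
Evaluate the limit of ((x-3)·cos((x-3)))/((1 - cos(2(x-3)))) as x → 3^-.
Both numerator and denominator → 0 as x → 3^-; this is a 0/0 indeterminate form.
Expand each to leading order near x = 3: numerator ~ (x - 3), denominator ~ 2·(x - 3)^2.
The limit of the ratio is -∞.

Final answer: -∞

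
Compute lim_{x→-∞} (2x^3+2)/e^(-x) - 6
The quotient is an ∞/∞ indeterminate form as x → -∞.
Compare growth rates of the dominant terms (exponentials ≫ polynomials ≫ logarithms), or apply L'Hôpital's rule; the quotient → 0.
Adding the constant: 0 - 6 = -6. Limit = -6.

Final answer: -6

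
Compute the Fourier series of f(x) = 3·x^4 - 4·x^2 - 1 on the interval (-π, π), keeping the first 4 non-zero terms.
(160 - 24·π^2)·cos(x) + (-13 + 6·π^2)·cos(2·x) + (32/9 - 8·π^2/3)·cos(3·x) - 4·π^2/3 - 1 + 3·π^4/5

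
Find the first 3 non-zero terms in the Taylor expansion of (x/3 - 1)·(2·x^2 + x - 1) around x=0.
-5·x^2/3 - 4·x/3 + 1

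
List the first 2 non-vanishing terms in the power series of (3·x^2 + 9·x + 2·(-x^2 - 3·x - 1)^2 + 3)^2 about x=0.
210·x + 25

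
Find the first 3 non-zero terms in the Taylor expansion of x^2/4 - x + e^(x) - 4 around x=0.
x^3/6 + 3·x^2/4 - 3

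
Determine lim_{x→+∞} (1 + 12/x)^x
As x → +∞: this is the defining limit (1 + 12/x)^x → e^12.
Limit = e^(12).

Final answer: e^(12)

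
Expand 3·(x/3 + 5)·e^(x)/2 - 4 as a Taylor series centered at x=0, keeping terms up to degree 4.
19·x^4/48 + 3·x^3/2 + 17·x^2/4 + 8·x + 7/2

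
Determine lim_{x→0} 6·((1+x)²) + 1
Direct substitution at x = 0 gives 7.

Final answer: 7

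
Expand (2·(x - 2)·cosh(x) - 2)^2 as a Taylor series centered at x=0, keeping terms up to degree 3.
-20·x^3 + 28·x^2 - 24·x + 36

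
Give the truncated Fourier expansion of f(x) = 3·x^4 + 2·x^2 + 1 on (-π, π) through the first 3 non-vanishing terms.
(136 - 24·π^2)·cos(x) + (-7 + 6·π^2)·cos(2·x) + 1 + 2·π^2/3 + 3·π^4/5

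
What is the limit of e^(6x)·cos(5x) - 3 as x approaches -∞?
Evaluate the dominant behaviour as x → -∞; each term tends to a finite value or vanishes.
Limit = -3.

Final answer: -3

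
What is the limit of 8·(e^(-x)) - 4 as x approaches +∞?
Evaluate the dominant behaviour as x → +∞; each term tends to a finite value or vanishes.
Limit = -4.

Final answer: -4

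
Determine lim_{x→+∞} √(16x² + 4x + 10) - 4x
As x → +∞: multiply by the conjugate to get (4x+10)/(√(16x²+4x+10)+4x); the denominator ~ 8x, so the limit is 4/8 = 1/2.
Limit = 1/2.

Final answer: 1/2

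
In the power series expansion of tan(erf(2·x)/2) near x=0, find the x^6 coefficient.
Expand to order 6: tan(erf(2·x)/2) = x^5·(-32/(3·π^(3/2)) + 64/(15·π^(5/2)) + 16/(5·√(π))) + x^3·(-8/(3·√(π)) + 8/(3·π^(3/2))) + 2·x/√(π) + O(x^7).
The coefficient of x^6 is 0.

Final answer: 0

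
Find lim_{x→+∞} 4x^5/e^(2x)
This is an ∞/∞ indeterminate form as x → +∞.
The exponential denominator e^(2x) dominates the polynomial numerator (e^x ≫ x^5 as x → ∞), so the quotient → 0.
Limit = 0.

Final answer: 0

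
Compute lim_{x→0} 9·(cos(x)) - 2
Direct substitution at x = 0 gives 7.

Final answer: 7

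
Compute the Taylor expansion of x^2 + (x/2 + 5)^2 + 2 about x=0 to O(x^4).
5·x^2/4 + 5·x + 27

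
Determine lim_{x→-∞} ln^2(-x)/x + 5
The quotient is an ∞/∞ indeterminate form as x → -∞.
Compare growth rates of the dominant terms (exponentials ≫ polynomials ≫ logarithms), or apply L'Hôpital's rule; the quotient → 0.
Adding the constant: 0 + 5 = 5. Limit = 5.

Final answer: 5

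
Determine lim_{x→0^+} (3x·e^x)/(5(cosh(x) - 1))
Both numerator and denominator → 0 as x → 0^+; this is a 0/0 indeterminate form.
Expand each to leading order near x = 0: numerator ~ 3·x, denominator ~ 5·x^2/2.
The limit of the ratio is ∞.

Final answer: ∞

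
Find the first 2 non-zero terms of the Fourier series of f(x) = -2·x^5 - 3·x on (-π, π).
(-486 - 4·π^4 + 80·π^2)·sin(x) + (-10·π^2 + 18 + 2·π^4)·sin(2·x)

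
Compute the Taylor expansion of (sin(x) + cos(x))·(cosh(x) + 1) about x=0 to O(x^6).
-x^5/40 - x^4/8 + x^3/6 - x^2/2 + 2·x + 2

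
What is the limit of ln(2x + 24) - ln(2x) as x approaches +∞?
This is an ∞ − ∞ indeterminate form.
Combine the logarithms: ln(2x+24) − ln(2x) = ln((2x+24)/(2x)) = ln(1 + 24/(2x)) → ln(1) = 0.
Limit = 0.

Final answer: 0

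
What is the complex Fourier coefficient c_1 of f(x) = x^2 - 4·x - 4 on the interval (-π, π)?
Compute the real Fourier coefficients first: a_1 = -4, b_1 = -8.
Then c_1 = (a_1 − i·b_1)/2 = -2 + 4·i.

Final answer: -2 + 4·i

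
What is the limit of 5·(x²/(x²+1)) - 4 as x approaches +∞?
Evaluate the dominant behaviour as x → +∞; each term tends to a finite value or vanishes.
Limit = 1.

Final answer: 1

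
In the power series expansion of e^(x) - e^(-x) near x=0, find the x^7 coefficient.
Expand to order 7: e^(x) - e^(-x) = x^7/2520 + x^5/60 + x^3/3 + 2·x + O(x^8).
The coefficient of x^7 is 1/2520.

Final answer: 1/2520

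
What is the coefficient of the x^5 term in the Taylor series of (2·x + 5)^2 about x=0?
Expand to order 5: (2·x + 5)^2 = 4·x^2 + 20·x + 25 + O(x^6).
The coefficient of x^5 is 0.

Final answer: 0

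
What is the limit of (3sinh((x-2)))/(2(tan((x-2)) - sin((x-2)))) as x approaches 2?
Both numerator and denominator → 0 as x → 2; this is a 0/0 indeterminate form.
Expand each to leading order near x = 2: numerator ~ 3·(x - 2), denominator ~ (x - 2)^3.
The limit of the ratio is ∞.

Final answer: ∞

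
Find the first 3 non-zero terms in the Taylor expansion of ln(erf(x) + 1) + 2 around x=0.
-2·x^2/π + 2·x/√(π) + 2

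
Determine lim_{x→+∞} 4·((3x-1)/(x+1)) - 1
Evaluate the dominant behaviour as x → +∞; each term tends to a finite value or vanishes.
Limit = 11.

Final answer: 11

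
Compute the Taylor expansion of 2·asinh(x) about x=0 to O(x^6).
3·x^5/20 - x^3/3 + 2·x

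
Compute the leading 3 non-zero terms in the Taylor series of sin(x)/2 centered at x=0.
x^5/240 - x^3/12 + x/2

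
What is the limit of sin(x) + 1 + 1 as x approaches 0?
Direct substitution at x = 0 gives 2.

Final answer: 2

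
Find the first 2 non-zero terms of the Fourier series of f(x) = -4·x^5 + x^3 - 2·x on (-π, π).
(-976 - 8·π^4 + 162·π^2)·sin(x) + (-21·π^2 + 67/2 + 4·π^4)·sin(2·x)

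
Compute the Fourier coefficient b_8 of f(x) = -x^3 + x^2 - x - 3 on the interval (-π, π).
b_8 = (1/π) ∫_{-π}^{π} f(x)·sin(8x) dx.
Evaluate the integral (use parity and integration by parts as needed): b_8 = 29/128 + π^2/4.

Final answer: 29/128 + π^2/4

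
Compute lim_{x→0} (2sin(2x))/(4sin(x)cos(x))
Both numerator and denominator → 0 as x → 0; this is a 0/0 indeterminate form.
Expand each to leading order near x = 0: numerator ~ 4·x, denominator ~ 4·x.
The limit of the ratio is 1.

Final answer: 1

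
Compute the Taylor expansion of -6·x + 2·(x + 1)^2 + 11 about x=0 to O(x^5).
2·x^2 - 2·x + 13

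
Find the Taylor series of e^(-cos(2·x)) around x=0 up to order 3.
2·x^2·e^(-1) + e^(-1)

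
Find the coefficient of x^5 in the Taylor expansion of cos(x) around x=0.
Expand to order 5: cos(x) = x^4/24 - x^2/2 + 1 + O(x^6).
The coefficient of x^5 is 0.

Final answer: 0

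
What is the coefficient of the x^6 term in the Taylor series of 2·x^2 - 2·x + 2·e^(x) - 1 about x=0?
Expand to order 6: 2·x^2 - 2·x + 2·e^(x) - 1 = x^6/360 + x^5/60 + x^4/12 + x^3/3 + 3·x^2 + 1 + O(x^7).
The coefficient of x^6 is 1/360.

Final answer: 1/360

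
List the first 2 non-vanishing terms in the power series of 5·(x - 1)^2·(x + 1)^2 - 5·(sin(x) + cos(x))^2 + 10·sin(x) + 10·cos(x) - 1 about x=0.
9 - 15·x^2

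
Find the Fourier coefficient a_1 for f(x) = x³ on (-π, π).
a_1 = (1/π) ∫_{-π}^{π} f(x)·cos(1x) dx.
Evaluate the integral (use parity and integration by parts as needed): a_1 = 0.

Final answer: 0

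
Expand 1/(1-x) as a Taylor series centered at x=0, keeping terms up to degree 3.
x^3 + x^2 + x + 1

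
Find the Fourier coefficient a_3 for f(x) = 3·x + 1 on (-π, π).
a_3 = (1/π) ∫_{-π}^{π} f(x)·cos(3x) dx.
Evaluate the integral (use parity and integration by parts as needed): a_3 = 0.

Final answer: 0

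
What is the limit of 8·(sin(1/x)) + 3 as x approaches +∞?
Evaluate the dominant behaviour as x → +∞; each term tends to a finite value or vanishes.
Limit = 3.

Final answer: 3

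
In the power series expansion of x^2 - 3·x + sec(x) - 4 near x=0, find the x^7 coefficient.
Expand to order 7: x^2 - 3·x + sec(x) - 4 = 61·x^6/720 + 5·x^4/24 + 3·x^2/2 - 3·x - 3 + O(x^8).
The coefficient of x^7 is 0.

Final answer: 0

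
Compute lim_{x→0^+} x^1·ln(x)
This is a 0·∞ indeterminate form at x → 0⁺.
Rewrite the product as ln(x) / x^(-1) and apply L'Hôpital, or use the standard hierarchy x^(-1) ≫ |ln x| as x → 0⁺.
The indeterminate product → 0, so the limit = 0.

Final answer: 0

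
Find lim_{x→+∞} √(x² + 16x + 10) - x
This is an ∞ − ∞ indeterminate form.
Multiply and divide by the conjugate √(x²+16x + 10) + x; the x² terms cancel, leaving (16x + 10)/(√(x²+16x + 10)+x) → 16/2 = 8.
Limit = 8.

Final answer: 8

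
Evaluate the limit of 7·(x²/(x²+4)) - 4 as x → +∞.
Evaluate the dominant behaviour as x → +∞; each term tends to a finite value or vanishes.
Limit = 3.

Final answer: 3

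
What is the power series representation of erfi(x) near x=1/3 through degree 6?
erfi(1/3) + 2·e^(1/9)·(x - 1/3)/√(π) + 2·e^(1/9)·(x - 1/3)^2/(3·√(π)) + 22·e^(1/9)·(x - 1/3)^3/(27·√(π)) + 29·e^(1/9)·(x - 1/3)^4/(81·√(π)) + 71·e^(1/9)·(x - 1/3)^5/(243·√(π)) + 1399·e^(1/9)·(x - 1/3)^6/(10935·√(π))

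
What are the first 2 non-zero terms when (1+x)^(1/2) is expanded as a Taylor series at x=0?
x/2 + 1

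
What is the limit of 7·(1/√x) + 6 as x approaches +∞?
Evaluate the dominant behaviour as x → +∞; each term tends to a finite value or vanishes.
Limit = 6.

Final answer: 6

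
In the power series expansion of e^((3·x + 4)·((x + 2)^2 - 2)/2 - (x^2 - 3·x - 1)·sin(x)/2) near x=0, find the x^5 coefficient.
17931479·e^(4)/3840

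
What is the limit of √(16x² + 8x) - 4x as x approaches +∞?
As x → +∞: multiply by the conjugate to get (8x)/(√(16x²+8x)+4x); the denominator ~ 8x, so the limit is 8/8 = 1.
Limit = 1.

Final answer: 1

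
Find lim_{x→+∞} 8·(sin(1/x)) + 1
Evaluate the dominant behaviour as x → +∞; each term tends to a finite value or vanishes.
Limit = 1.

Final answer: 1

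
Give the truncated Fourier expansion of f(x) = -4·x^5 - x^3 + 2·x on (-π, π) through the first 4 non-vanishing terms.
(-944 - 8·π^4 + 158·π^2)·sin(x) + (-19·π^2 + 53/2 + 4·π^4)·sin(2·x) + (-8·π^4/3 - 176/81 + 142·π^2/27)·sin(3·x) + (-2·π^2 - 1/4 + 2·π^4)·sin(4·x)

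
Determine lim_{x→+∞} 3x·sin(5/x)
As x → +∞: let u = 5/x → 0⁺; then 3·x·sin(5/x) = 3·5·sin(u)/u → 3·5·1 = 15.
Limit = 15.

Final answer: 15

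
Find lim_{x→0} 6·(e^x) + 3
Direct substitution at x = 0 gives 9.

Final answer: 9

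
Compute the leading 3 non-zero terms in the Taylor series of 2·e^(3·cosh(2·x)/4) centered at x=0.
13·x^4·e^(3/4)/4 + 3·x^2·e^(3/4) + 2·e^(3/4)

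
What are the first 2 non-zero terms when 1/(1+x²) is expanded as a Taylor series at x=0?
1 - x^2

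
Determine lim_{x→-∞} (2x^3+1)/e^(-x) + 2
The quotient is an ∞/∞ indeterminate form as x → -∞.
Compare growth rates of the dominant terms (exponentials ≫ polynomials ≫ logarithms), or apply L'Hôpital's rule; the quotient → 0.
Adding the constant: 0 + 2 = 2. Limit = 2.

Final answer: 2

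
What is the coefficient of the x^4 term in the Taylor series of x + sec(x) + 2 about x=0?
Expand to order 4: x + sec(x) + 2 = 5·x^4/24 + x^2/2 + x + 3 + O(x^5).
The coefficient of x^4 is 5/24.

Final answer: 5/24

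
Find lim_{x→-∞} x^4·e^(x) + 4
The product is a 0·∞ indeterminate form at x → -∞.
Rewrite the product as x^4 / e^(-x) (an ∞/∞ form) and apply L'Hôpital, or use the standard hierarchy e^(|x|) ≫ |x^4| as x → -∞.
The indeterminate product → 0, so the limit = 4.

Final answer: 4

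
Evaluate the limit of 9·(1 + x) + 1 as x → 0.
Direct substitution at x = 0 gives 10.

Final answer: 10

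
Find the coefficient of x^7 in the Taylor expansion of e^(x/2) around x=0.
Expand to order 7: e^(x/2) = x^7/645120 + x^6/46080 + x^5/3840 + x^4/384 + x^3/48 + x^2/8 + x/2 + 1 + O(x^8).
The coefficient of x^7 is 1/645120.

Final answer: 1/645120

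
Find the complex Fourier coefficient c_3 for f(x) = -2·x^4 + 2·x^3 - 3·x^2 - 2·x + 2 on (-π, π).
Compute the real Fourier coefficients first: a_3 = 4/27 + 16·π^2/9, b_3 = -20/9 + 4·π^2/3.
Then c_3 = (a_3 − i·b_3)/2 = 2/27 + 8·π^2/9 - 2·i·π^2/3 + 10·i/9.

Final answer: 2/27 + 8·π^2/9 - 2·i·π^2/3 + 10·i/9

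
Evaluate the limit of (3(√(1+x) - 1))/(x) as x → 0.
Both numerator and denominator → 0 as x → 0; this is a 0/0 indeterminate form.
Expand each to leading order near x = 0: numerator ~ 3·x/2, denominator ~ x.
The limit of the ratio is 3/2.

Final answer: 3/2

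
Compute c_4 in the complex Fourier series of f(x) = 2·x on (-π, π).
Compute the real Fourier coefficients first: a_4 = 0, b_4 = -1.
Then c_4 = (a_4 − i·b_4)/2 = i/2.

Final answer: i/2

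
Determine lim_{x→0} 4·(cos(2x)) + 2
Direct substitution at x = 0 gives 6.

Final answer: 6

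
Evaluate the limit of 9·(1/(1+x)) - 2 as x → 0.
Direct substitution at x = 0 gives 7.

Final answer: 7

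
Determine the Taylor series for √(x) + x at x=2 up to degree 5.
√(2) + 2 + (√(2)/4 + 1)·(x - 2) - √(2)·(x - 2)^2/32 + √(2)·(x - 2)^3/128 - 5·√(2)·(x - 2)^4/2048 + 7·√(2)·(x - 2)^5/8192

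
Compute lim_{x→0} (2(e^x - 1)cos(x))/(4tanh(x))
Both numerator and denominator → 0 as x → 0; this is a 0/0 indeterminate form.
Expand each to leading order near x = 0: numerator ~ 2·x, denominator ~ 4·x.
The limit of the ratio is 1/2.

Final answer: 1/2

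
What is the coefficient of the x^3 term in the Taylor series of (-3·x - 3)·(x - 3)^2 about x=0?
Expand to order 3: (-3·x - 3)·(x - 3)^2 = -3·x^3 + 15·x^2 - 9·x - 27 + O(x^4).
The coefficient of x^3 is -3.

Final answer: -3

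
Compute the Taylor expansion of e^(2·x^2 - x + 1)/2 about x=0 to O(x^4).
-13·e·x^3/12 + 5·e·x^2/4 - e·x/2 + e/2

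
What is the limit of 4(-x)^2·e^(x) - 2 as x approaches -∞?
The product is a 0·∞ indeterminate form at x → -∞.
Rewrite the product as 4(-x)^2 / e^(-x) (an ∞/∞ form) and apply L'Hôpital, or use the standard hierarchy e^(|x|) ≫ |(-x)^2| as x → -∞.
The indeterminate product → 0, so the limit = -2.

Final answer: -2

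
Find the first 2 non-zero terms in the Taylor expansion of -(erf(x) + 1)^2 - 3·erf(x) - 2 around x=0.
-10·x/√(π) - 3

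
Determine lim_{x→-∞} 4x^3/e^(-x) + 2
The quotient is an ∞/∞ indeterminate form as x → -∞.
Compare growth rates of the dominant terms (exponentials ≫ polynomials ≫ logarithms), or apply L'Hôpital's rule; the quotient → 0.
Adding the constant: 0 + 2 = 2. Limit = 2.

Final answer: 2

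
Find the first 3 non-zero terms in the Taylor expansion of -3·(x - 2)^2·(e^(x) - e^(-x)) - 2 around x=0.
24·x^2 - 24·x - 2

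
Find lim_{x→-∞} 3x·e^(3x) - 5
The product is a 0·∞ indeterminate form at x → -∞.
Rewrite the product as 3x / e^(-3x) (an ∞/∞ form) and apply L'Hôpital, or use the standard hierarchy e^(3|x|) ≫ |x| as x → -∞.
The indeterminate product → 0, so the limit = -5.

Final answer: -5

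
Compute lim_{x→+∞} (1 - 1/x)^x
As x → +∞: this is the defining limit (1 - 1/x)^x → e^(-1).
Limit = e^(-1).

Final answer: e^(-1)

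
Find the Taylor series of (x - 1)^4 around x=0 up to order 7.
x^4 - 4·x^3 + 6·x^2 - 4·x + 1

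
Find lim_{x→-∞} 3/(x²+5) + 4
Evaluate the dominant behaviour as x → -∞; each term tends to a finite value or vanishes.
Limit = 4.

Final answer: 4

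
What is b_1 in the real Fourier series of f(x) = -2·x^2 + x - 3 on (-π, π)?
b_1 = (1/π) ∫_{-π}^{π} f(x)·sin(1x) dx.
Evaluate the integral (use parity and integration by parts as needed): b_1 = 2.

Final answer: 2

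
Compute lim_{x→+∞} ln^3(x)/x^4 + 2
The quotient is an ∞/∞ indeterminate form as x → +∞.
The polynomial denominator x^4 dominates the logarithmic numerator (any positive power of x ≫ ln^3(x) as x → ∞), so the quotient → 0.
Adding the constant: 0 + 2 = 2. Limit = 2.

Final answer: 2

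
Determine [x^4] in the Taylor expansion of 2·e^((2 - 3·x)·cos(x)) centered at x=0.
Expand to order 4: 2·e^((2 - 3·x)·cos(x)) = -121·x^4·e^(2)/12 + 7·x^2·e^(2) - 6·x·e^(2) + 2·e^(2) + O(x^5).
The coefficient of x^4 is -121·e^(2)/12.

Final answer: -121·e^(2)/12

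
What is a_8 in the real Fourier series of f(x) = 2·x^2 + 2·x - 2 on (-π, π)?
a_8 = (1/π) ∫_{-π}^{π} f(x)·cos(8x) dx.
Evaluate the integral (use parity and integration by parts as needed): a_8 = 1/8.

Final answer: 1/8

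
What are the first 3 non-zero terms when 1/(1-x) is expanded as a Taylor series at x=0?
x^2 + x + 1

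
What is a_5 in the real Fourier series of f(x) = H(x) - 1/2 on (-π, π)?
a_5 = (1/π) ∫_{-π}^{π} f(x)·cos(5x) dx.
Evaluate the integral (use parity and integration by parts as needed): a_5 = 0.

Final answer: 0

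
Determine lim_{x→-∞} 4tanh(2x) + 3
Evaluate the dominant behaviour as x → -∞; each term tends to a finite value or vanishes.
Limit = -1.

Final answer: -1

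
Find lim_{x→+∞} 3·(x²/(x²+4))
Evaluate the dominant behaviour as x → +∞; each term tends to a finite value or vanishes.
Limit = 3.

Final answer: 3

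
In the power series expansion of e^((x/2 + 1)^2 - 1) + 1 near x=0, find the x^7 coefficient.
Expand to order 7: e^((x/2 + 1)^2 - 1) + 1 = 407·x^7/40320 + 173·x^6/5760 + 13·x^5/160 + 19·x^4/96 + 5·x^3/12 + 3·x^2/4 + x + 2 + O(x^8).
The coefficient of x^7 is 407/40320.

Final answer: 407/40320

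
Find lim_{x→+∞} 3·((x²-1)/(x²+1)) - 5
Evaluate the dominant behaviour as x → +∞; each term tends to a finite value or vanishes.
Limit = -2.

Final answer: -2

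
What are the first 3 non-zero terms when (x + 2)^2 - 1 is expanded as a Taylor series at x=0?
x^2 + 4·x + 3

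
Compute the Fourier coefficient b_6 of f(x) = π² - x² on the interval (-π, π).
b_6 = (1/π) ∫_{-π}^{π} f(x)·sin(6x) dx.
Evaluate the integral (use parity and integration by parts as needed): b_6 = 0.

Final answer: 0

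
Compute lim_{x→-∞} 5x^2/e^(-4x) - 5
The quotient is an ∞/∞ indeterminate form as x → -∞.
Compare growth rates of the dominant terms (exponentials ≫ polynomials ≫ logarithms), or apply L'Hôpital's rule; the quotient → 0.
Adding the constant: 0 - 5 = -5. Limit = -5.

Final answer: -5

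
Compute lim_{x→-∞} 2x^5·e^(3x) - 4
The product is a 0·∞ indeterminate form at x → -∞.
Rewrite the product as 2x^5 / e^(-3x) (an ∞/∞ form) and apply L'Hôpital, or use the standard hierarchy e^(3|x|) ≫ |x^5| as x → -∞.
The indeterminate product → 0, so the limit = -4.

Final answer: -4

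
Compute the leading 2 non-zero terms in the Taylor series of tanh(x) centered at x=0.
-x^3/3 + x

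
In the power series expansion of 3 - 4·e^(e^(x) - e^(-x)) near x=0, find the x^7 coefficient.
Expand to order 7: 3 - 4·e^(e^(x) - e^(-x)) = -989·x^7/630 - 112·x^6/45 - 19·x^5/5 - 16·x^4/3 - 20·x^3/3 - 8·x^2 - 8·x - 1 + O(x^8).
The coefficient of x^7 is -989/630.

Final answer: -989/630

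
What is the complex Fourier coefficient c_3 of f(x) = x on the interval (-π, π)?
Compute the real Fourier coefficients first: a_3 = 0, b_3 = 2/3.
Then c_3 = (a_3 − i·b_3)/2 = -i/3.

Final answer: -i/3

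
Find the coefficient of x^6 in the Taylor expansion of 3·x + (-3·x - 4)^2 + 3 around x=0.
Expand to order 6: 3·x + (-3·x - 4)^2 + 3 = 9·x^2 + 27·x + 19 + O(x^7).
The coefficient of x^6 is 0.

Final answer: 0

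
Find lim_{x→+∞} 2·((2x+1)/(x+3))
Evaluate the dominant behaviour as x → +∞; each term tends to a finite value or vanishes.
Limit = 4.

Final answer: 4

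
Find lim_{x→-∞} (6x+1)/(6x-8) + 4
Evaluate the dominant behaviour as x → -∞; each term tends to a finite value or vanishes.
Limit = 5.

Final answer: 5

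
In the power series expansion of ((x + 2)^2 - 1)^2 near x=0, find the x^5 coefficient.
Expand to order 5: ((x + 2)^2 - 1)^2 = x^4 + 8·x^3 + 22·x^2 + 24·x + 9 + O(x^6).
The coefficient of x^5 is 0.

Final answer: 0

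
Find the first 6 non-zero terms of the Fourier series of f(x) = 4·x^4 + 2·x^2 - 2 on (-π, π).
(184 - 32·π^2)·cos(x) + (-10 + 8·π^2)·cos(2·x) + (40/27 - 32·π^2/9)·cos(3·x) + (-1/4 + 2·π^2)·cos(4·x) + (-32·π^2/25 - 8/625)·cos(5·x) - 2 + 2·π^2/3 + 4·π^4/5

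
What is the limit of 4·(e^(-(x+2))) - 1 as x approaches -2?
Direct substitution at x = -2 gives 3.

Final answer: 3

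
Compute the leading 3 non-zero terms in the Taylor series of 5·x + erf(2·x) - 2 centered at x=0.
-16·x^3/(3·√(π)) + x·(4/√(π) + 5) - 2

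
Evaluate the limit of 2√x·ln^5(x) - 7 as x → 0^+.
The product is a 0·∞ indeterminate form at x → 0⁺.
Rewrite the product as 2·ln^5(x) / x^(-1/2) and apply L'Hôpital, or use the standard hierarchy x^(-1/2) ≫ |ln x|^5 as x → 0⁺.
The indeterminate product → 0, so the limit = -7.

Final answer: -7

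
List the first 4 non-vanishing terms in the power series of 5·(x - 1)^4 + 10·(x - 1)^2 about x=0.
-20·x^3 + 40·x^2 - 40·x + 15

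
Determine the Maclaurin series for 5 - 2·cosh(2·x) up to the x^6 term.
-8·x^6/45 - 4·x^4/3 - 4·x^2 + 3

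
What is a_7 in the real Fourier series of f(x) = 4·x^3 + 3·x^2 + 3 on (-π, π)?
a_7 = (1/π) ∫_{-π}^{π} f(x)·cos(7x) dx.
Evaluate the integral (use parity and integration by parts as needed): a_7 = -12/49.

Final answer: -12/49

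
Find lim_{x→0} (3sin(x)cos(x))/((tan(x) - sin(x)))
Both numerator and denominator → 0 as x → 0; this is a 0/0 indeterminate form.
Expand each to leading order near x = 0: numerator ~ 3·x, denominator ~ x^3/2.
The limit of the ratio is ∞.

Final answer: ∞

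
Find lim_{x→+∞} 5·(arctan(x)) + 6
Evaluate the dominant behaviour as x → +∞; each term tends to a finite value or vanishes.
Limit = 6 + 5·π/2.

Final answer: 6 + 5·π/2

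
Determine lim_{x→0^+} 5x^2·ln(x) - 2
The product is a 0·∞ indeterminate form at x → 0⁺.
Rewrite the product as 5·ln(x) / x^(-2) and apply L'Hôpital, or use the standard hierarchy x^(-2) ≫ |ln x| as x → 0⁺.
The indeterminate product → 0, so the limit = -2.

Final answer: -2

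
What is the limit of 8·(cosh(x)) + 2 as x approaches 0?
Direct substitution at x = 0 gives 10.

Final answer: 10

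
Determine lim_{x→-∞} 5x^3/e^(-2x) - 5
The quotient is an ∞/∞ indeterminate form as x → -∞.
Compare growth rates of the dominant terms (exponentials ≫ polynomials ≫ logarithms), or apply L'Hôpital's rule; the quotient → 0.
Adding the constant: 0 - 5 = -5. Limit = -5.

Final answer: -5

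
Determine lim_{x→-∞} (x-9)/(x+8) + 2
Evaluate the dominant behaviour as x → -∞; each term tends to a finite value or vanishes.
Limit = 3.

Final answer: 3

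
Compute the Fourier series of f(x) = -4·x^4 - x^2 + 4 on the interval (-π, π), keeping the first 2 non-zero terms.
(-188 + 32·π^2)·cos(x) - 4·π^4/5 - π^2/3 + 4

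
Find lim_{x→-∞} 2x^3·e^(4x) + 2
The product is a 0·∞ indeterminate form at x → -∞.
Rewrite the product as 2x^3 / e^(-4x) (an ∞/∞ form) and apply L'Hôpital, or use the standard hierarchy e^(4|x|) ≫ |x^3| as x → -∞.
The indeterminate product → 0, so the limit = 2.

Final answer: 2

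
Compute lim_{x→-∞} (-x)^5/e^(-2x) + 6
The quotient is an ∞/∞ indeterminate form as x → -∞.
Compare growth rates of the dominant terms (exponentials ≫ polynomials ≫ logarithms), or apply L'Hôpital's rule; the quotient → 0.
Adding the constant: 0 + 6 = 6. Limit = 6.

Final answer: 6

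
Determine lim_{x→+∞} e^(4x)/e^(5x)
This is an ∞/∞ indeterminate form as x → +∞.
Rewrite e^(4x)/e^(5x) = e^((4−5)x) = e^(-x); the exponent coefficient is -1 < 0 so e^(-x) → 0.
Limit = 0.

Final answer: 0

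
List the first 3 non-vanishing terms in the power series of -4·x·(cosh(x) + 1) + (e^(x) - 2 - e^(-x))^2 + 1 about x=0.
4·x^2 - 16·x + 5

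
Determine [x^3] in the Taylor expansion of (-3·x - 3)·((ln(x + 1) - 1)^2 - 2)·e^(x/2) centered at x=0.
Expand to order 3: (-3·x - 3)·((ln(x + 1) - 1)^2 - 2)·e^(x/2) = 3·x^3/16 + 39·x^2/8 + 21·x/2 + 3 + O(x^4).
The coefficient of x^3 is 3/16.

Final answer: 3/16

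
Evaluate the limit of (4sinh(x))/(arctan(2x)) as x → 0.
Both numerator and denominator → 0 as x → 0; this is a 0/0 indeterminate form.
Expand each to leading order near x = 0: numerator ~ 4·x, denominator ~ 2·x.
The limit of the ratio is 2.

Final answer: 2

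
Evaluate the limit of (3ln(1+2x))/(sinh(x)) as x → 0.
Both numerator and denominator → 0 as x → 0; this is a 0/0 indeterminate form.
Expand each to leading order near x = 0: numerator ~ 6·x, denominator ~ x.
The limit of the ratio is 6.

Final answer: 6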